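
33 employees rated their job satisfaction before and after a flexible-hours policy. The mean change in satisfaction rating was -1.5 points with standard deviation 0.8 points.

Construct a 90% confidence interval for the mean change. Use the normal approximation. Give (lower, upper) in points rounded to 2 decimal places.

Paired design: SE = s_d/√n = 0.8/√33 = 0.1393.
z* = 1.645; margin of error = 1.645 × 0.1393 = 0.2291.
-1.5 ± 0.2291 → (-1.73, -1.27).

(-1.73, -1.27)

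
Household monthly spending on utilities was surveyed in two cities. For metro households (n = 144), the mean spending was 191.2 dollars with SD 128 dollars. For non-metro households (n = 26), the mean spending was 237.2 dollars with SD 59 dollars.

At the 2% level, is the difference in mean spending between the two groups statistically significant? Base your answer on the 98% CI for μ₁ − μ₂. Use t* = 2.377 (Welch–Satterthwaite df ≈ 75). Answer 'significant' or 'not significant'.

significant

Per-group SEs: s₁/√n₁ = 128/√144 = 10.6667, s₂/√n₂ = 59/√26 = 11.5709.
Unpooled SE of the difference: √(113.77848889 + 133.88572681) = 15.7374.
Margin of error = t* · SE = 2.377 × 15.7374 = 37.4078.
x̄₁ − x̄₂ = 191.2 − 237.2 = -46.0000.
CI: -46.0000 ± 37.4078 = (-83.4078, -8.5922).
The interval (-83.4078, -8.5922) does not contain 0, so the difference is significant.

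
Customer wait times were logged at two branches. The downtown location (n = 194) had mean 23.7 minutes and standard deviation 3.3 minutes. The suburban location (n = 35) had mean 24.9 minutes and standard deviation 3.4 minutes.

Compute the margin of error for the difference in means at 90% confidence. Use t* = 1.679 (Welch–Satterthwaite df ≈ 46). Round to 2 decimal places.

1.04

Per-group SEs: s₁/√n₁ = 3.3/√194 = 0.2369, s₂/√n₂ = 3.4/√35 = 0.5747.
Unpooled SE of the difference: √(0.05612161 + 0.33028009) = 0.6216.
Margin of error = t* · SE = 1.679 × 0.6216 = 1.0437.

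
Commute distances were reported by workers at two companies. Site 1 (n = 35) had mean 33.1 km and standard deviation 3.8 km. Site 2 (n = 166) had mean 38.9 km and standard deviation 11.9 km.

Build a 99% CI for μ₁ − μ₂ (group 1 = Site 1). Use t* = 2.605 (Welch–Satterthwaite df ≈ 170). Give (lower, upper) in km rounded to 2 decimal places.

(-8.73, -2.87)

Standard errors of each mean: 3.8/√35 = 0.6423 and 11.9/√166 = 0.9236.
SE(x̄₁ − x̄₂) = √(0.6423² + 0.9236²) = 1.1250 for independent samples with unequal variances.
With t* = 2.605, the margin is 2.605 × 1.1250 = 2.9306.
x̄₁ − x̄₂ = 33.1 − 38.9 = -5.8000; the interval is -5.8000 ± 2.9306 = (-8.73, -2.87).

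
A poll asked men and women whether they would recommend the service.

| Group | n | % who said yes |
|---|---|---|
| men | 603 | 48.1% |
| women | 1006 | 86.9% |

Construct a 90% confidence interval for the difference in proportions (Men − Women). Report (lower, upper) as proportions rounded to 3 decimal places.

Each SE is √(p̂(1−p̂)/n): √(0.4810·0.5190/603) = 0.02035 and √(0.8690·0.1310/1006) = 0.01064.
SE(p̂₁ − p̂₂) = √(SE₁² + SE₂²) = √(0.0004141225 + 0.0001132096) = 0.02296, since the two samples are independent.
At 90% confidence z* = 1.645; margin = 1.645 × 0.02296 = 0.03777.
The difference is 0.4810 − 0.8690 = -0.3880, so the interval is -0.3880 ± 0.03777 = (-0.426, -0.350).

(-0.426, -0.350)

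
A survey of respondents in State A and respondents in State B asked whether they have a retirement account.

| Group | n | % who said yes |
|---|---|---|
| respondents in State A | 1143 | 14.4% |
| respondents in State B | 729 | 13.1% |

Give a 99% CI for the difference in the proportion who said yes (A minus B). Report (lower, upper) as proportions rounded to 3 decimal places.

(-0.029, 0.055)

SE₁ = √(p̂₁(1−p̂₁)/n₁) = √(0.1440·0.8560/1143) = 0.01038; SE₂ = √(0.1310·0.8690/729) = 0.01250.
Independent samples: SE of the difference = √(SE₁² + SE₂²) = √(0.0001077444 + 0.00015625) = 0.01625.
z* for 99% confidence is 2.576, so the margin of error is 2.576 × 0.01625 = 0.04186.
Point estimate p̂₁ − p̂₂ = 0.1440 − 0.1310 = 0.0130.
0.0130 ± 0.04186 → (-0.029, 0.055).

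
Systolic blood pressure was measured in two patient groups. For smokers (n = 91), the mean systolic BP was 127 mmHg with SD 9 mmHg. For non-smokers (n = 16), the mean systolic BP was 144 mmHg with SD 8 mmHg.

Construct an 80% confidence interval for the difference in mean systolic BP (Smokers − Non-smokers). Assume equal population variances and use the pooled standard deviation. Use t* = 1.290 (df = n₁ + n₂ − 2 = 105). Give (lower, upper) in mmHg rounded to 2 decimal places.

(-20.10, -13.90)

Pooled variance s_p² = [90·9² + 15·8²] / (91+16−2) = 78.5714, so s_p = 8.8641.
SE_diff = s_p·√(1/n₁ + 1/n₂) = 8.8641·√(1/91 + 1/16) = 2.4030.
t* = 1.290; margin = 1.290 × 2.4030 = 3.0999.
Difference = 127 − 144 = -17.0000.
-17.0000 ± 3.0999 → (-20.10, -13.90).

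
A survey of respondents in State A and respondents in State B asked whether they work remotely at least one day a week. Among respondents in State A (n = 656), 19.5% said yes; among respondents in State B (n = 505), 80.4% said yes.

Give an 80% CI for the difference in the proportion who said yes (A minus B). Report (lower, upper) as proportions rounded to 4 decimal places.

(-0.6391, -0.5789)

The two standard errors are √(0.1950×0.8050/656) = 0.01547 and √(0.8040×0.1960/505) = 0.01766.
Because the samples are independent, SE_diff = √(0.01547² + 0.01766²) = 0.02348.
Using z* = 1.282 for 80%, ME = 1.282 × 0.02348 = 0.03010.
p̂₁ − p̂₂ = -0.6090; interval -0.6090 ± 0.03010 gives (-0.6391, -0.5789).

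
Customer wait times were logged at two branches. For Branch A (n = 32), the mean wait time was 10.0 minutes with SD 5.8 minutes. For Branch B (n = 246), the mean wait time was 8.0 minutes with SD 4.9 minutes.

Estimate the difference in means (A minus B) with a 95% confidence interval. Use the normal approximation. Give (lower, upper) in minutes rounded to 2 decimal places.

(-0.10, 4.10)

SE₁ = s₁/√n₁ = 5.8/√32 = 1.0253; SE₂ = 4.9/√246 = 0.3124.
Independent samples, unequal variances: SE_diff = √(SE₁² + SE₂²) = √(1.05124009 + 0.09759376) = 1.0718.
z* = 1.960, so margin of error = 1.960 × 1.0718 = 2.1007.
Difference in means = 10.0 − 8.0 = 2.0000.
2.0000 ± 2.1007 → (-0.10, 4.10).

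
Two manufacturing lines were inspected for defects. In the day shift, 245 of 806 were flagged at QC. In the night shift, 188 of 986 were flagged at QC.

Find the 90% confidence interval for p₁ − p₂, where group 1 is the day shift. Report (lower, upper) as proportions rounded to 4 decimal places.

(0.0796, 0.1470)

First, p̂₁ = 245/806 = 0.3040; p̂₂ = 188/986 = 0.1907.
The two standard errors are √(0.3040×0.6960/806) = 0.01620 and √(0.1907×0.8093/986) = 0.01251.
Because the samples are independent, SE_diff = √(0.01620² + 0.01251²) = 0.02047.
Using z* = 1.645 for 90%, ME = 1.645 × 0.02047 = 0.03367.
p̂₁ − p̂₂ = 0.1133; interval 0.1133 ± 0.03367 gives (0.0796, 0.1470).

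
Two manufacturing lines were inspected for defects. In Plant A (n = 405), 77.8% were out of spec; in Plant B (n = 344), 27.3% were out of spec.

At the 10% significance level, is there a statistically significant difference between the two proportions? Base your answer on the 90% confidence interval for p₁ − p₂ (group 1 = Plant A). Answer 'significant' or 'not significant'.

Each SE is √(p̂(1−p̂)/n): √(0.7780·0.2220/405) = 0.02065 and √(0.2730·0.7270/344) = 0.02402.
SE(p̂₁ − p̂₂) = √(SE₁² + SE₂²) = √(0.0004264225 + 0.0005769604) = 0.03168, since the two samples are independent.
At 90% confidence z* = 1.645; margin = 1.645 × 0.03168 = 0.05211.
The difference is 0.7780 − 0.2730 = 0.5050, so the interval is 0.5050 ± 0.05211 = (0.45289, 0.55711).
The interval (0.45289, 0.55711) does not contain 0, so the difference is significant.

significant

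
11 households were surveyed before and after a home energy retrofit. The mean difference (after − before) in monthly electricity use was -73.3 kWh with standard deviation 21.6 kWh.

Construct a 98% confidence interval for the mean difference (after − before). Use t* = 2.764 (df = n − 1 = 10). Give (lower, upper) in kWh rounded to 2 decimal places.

(-91.30, -55.30)

Paired design: SE = s_d/√n = 21.6/√11 = 6.5126.
t* = 2.764; margin of error = 2.764 × 6.5126 = 18.0008.
-73.3 ± 18.0008 → (-91.30, -55.30).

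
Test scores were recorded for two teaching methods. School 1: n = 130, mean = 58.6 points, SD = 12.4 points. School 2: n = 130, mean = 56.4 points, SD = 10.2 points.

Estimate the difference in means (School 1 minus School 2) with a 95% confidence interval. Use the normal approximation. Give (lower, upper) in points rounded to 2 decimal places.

(-0.56, 4.96)

Per-group SEs: s₁/√n₁ = 12.4/√130 = 1.0876, s₂/√n₂ = 10.2/√130 = 0.8946.
Unpooled SE of the difference: √(1.18287376 + 0.80030916) = 1.4083.
Margin of error = z* · SE = 1.960 × 1.4083 = 2.7603.
x̄₁ − x̄₂ = 58.6 − 56.4 = 2.2000.
CI: 2.2000 ± 2.7603 = (-0.56, 4.96).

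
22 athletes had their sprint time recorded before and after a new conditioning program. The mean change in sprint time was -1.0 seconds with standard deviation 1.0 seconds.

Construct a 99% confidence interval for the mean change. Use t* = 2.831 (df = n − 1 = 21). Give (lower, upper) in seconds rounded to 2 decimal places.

(-1.60, -0.40)

This is a matched-pairs design, so SE = s_d/√n = 1.0/√22 = 0.2132.
Margin = 2.831 × 0.2132 = 0.6036; the interval is -1.0 ± 0.6036 = (-1.60, -0.40).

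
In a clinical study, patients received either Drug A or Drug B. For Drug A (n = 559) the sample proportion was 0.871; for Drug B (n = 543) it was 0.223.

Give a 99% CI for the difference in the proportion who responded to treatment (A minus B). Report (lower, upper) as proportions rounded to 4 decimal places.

(0.5893, 0.7067)

The two standard errors are √(0.8710×0.1290/559) = 0.01418 and √(0.2230×0.7770/543) = 0.01786.
Because the samples are independent, SE_diff = √(0.01418² + 0.01786²) = 0.02280.
Using z* = 2.576 for 99%, ME = 2.576 × 0.02280 = 0.05873.
p̂₁ − p̂₂ = 0.6480; interval 0.6480 ± 0.05873 gives (0.5893, 0.7067).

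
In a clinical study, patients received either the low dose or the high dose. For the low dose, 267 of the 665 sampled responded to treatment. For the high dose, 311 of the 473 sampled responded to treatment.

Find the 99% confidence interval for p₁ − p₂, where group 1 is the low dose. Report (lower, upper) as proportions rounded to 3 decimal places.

First, p̂₁ = 267/665 = 0.4015; p̂₂ = 311/473 = 0.6575.
The two standard errors are √(0.4015×0.5985/665) = 0.01901 and √(0.6575×0.3425/473) = 0.02182.
Because the samples are independent, SE_diff = √(0.01901² + 0.02182²) = 0.02894.
Using z* = 2.576 for 99%, ME = 2.576 × 0.02894 = 0.07455.
p̂₁ − p̂₂ = -0.2560; interval -0.2560 ± 0.07455 gives (-0.331, -0.181).

(-0.331, -0.181)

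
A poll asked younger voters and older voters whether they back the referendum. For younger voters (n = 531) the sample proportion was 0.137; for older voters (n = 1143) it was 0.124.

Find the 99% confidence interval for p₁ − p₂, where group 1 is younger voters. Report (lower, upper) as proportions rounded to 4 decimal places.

Each SE is √(p̂(1−p̂)/n): √(0.1370·0.8630/531) = 0.01492 and √(0.1240·0.8760/1143) = 0.00975.
SE(p̂₁ − p̂₂) = √(SE₁² + SE₂²) = √(0.0002226064 + 0.0000950625) = 0.01782, since the two samples are independent.
At 99% confidence z* = 2.576; margin = 2.576 × 0.01782 = 0.04590.
The difference is 0.1370 − 0.1240 = 0.0130, so the interval is 0.0130 ± 0.04590 = (-0.0329, 0.0589).

(-0.0329, 0.0589)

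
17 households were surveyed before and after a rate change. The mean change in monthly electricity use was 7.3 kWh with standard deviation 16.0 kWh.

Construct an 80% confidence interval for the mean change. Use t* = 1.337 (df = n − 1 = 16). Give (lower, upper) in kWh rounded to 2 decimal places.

(2.11, 12.49)

Paired design: SE = s_d/√n = 16.0/√17 = 3.8806.
t* = 1.337; margin of error = 1.337 × 3.8806 = 5.1884.
7.3 ± 5.1884 → (2.11, 12.49).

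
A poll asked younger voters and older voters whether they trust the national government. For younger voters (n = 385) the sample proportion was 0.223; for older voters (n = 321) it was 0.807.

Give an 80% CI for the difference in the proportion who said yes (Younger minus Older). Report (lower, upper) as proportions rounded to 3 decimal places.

(-0.623, -0.545)

SE₁ = √(p̂₁(1−p̂₁)/n₁) = √(0.2230·0.7770/385) = 0.02121; SE₂ = √(0.8070·0.1930/321) = 0.02203.
Independent samples: SE of the difference = √(SE₁² + SE₂²) = √(0.0004498641 + 0.0004853209) = 0.03058.
z* for 80% confidence is 1.282, so the margin of error is 1.282 × 0.03058 = 0.03920.
Point estimate p̂₁ − p̂₂ = 0.2230 − 0.8070 = -0.5840.
-0.5840 ± 0.03920 → (-0.623, -0.545).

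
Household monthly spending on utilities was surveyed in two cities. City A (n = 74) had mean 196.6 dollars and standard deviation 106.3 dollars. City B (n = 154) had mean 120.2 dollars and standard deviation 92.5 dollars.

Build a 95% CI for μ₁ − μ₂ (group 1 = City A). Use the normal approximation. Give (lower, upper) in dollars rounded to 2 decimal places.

(48.11, 104.69)

Per-group SEs: s₁/√n₁ = 106.3/√74 = 12.3571, s₂/√n₂ = 92.5/√154 = 7.4539.
Unpooled SE of the difference: √(152.69792041 + 55.56062521) = 14.4312.
Margin of error = z* · SE = 1.960 × 14.4312 = 28.2852.
x̄₁ − x̄₂ = 196.6 − 120.2 = 76.4000.
CI: 76.4000 ± 28.2852 = (48.11, 104.69).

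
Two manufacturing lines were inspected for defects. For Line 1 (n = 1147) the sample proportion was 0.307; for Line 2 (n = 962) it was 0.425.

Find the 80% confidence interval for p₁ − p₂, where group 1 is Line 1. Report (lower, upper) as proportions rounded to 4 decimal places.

SE₁ = √(p̂₁(1−p̂₁)/n₁) = √(0.3070·0.6930/1147) = 0.01362; SE₂ = √(0.4250·0.5750/962) = 0.01594.
Independent samples: SE of the difference = √(SE₁² + SE₂²) = √(0.0001855044 + 0.0002540836) = 0.02097.
z* for 80% confidence is 1.282, so the margin of error is 1.282 × 0.02097 = 0.02688.
Point estimate p̂₁ − p̂₂ = 0.3070 − 0.4250 = -0.1180.
-0.1180 ± 0.02688 → (-0.1449, -0.0911).

(-0.1449, -0.0911)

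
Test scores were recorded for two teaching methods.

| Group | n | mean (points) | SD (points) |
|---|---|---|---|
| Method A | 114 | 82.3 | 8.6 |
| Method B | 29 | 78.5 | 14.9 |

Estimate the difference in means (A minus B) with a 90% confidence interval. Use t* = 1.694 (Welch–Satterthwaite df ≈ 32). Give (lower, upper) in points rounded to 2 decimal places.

Per-group SEs: s₁/√n₁ = 8.6/√114 = 0.8055, s₂/√n₂ = 14.9/√29 = 2.7669.
Unpooled SE of the difference: √(0.64883025 + 7.65573561) = 2.8818.
Margin of error = t* · SE = 1.694 × 2.8818 = 4.8818.
x̄₁ − x̄₂ = 82.3 − 78.5 = 3.8000.
CI: 3.8000 ± 4.8818 = (-1.08, 8.68).

(-1.08, 8.68)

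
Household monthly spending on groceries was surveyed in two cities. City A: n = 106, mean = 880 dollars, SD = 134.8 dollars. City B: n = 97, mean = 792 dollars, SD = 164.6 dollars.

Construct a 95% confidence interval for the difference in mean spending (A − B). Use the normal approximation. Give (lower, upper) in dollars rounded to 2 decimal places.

SE₁ = s₁/√n₁ = 134.8/√106 = 13.0929; SE₂ = 164.6/√97 = 16.7126.
Independent samples, unequal variances: SE_diff = √(SE₁² + SE₂²) = √(171.42403041 + 279.31099876) = 21.2305.
z* = 1.960, so margin of error = 1.960 × 21.2305 = 41.6118.
Difference in means = 880 − 792 = 88.0000.
88.0000 ± 41.6118 → (46.39, 129.61).

(46.39, 129.61)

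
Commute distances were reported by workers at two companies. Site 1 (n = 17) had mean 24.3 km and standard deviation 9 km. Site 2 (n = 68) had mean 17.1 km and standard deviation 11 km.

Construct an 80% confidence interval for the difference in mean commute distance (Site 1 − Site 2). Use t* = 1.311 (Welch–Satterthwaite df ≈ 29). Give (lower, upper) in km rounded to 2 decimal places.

Per-group SEs: s₁/√n₁ = 9/√17 = 2.1828, s₂/√n₂ = 11/√68 = 1.3339.
Unpooled SE of the difference: √(4.76461584 + 1.77928921) = 2.5581.
Margin of error = t* · SE = 1.311 × 2.5581 = 3.3537.
x̄₁ − x̄₂ = 24.3 − 17.1 = 7.2000.
CI: 7.2000 ± 3.3537 = (3.85, 10.55).

(3.85, 10.55)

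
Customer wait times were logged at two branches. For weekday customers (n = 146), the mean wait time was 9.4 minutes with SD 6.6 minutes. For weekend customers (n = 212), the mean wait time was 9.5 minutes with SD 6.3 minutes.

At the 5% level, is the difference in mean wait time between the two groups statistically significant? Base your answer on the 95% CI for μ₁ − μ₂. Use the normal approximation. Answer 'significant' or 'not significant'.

Per-group SEs: s₁/√n₁ = 6.6/√146 = 0.5462, s₂/√n₂ = 6.3/√212 = 0.4327.
Unpooled SE of the difference: √(0.29833444 + 0.18722929) = 0.6968.
Margin of error = z* · SE = 1.960 × 0.6968 = 1.3657.
x̄₁ − x̄₂ = 9.4 − 9.5 = -0.1000.
CI: -0.1000 ± 1.3657 = (-1.4657, 1.2657).
The interval (-1.4657, 1.2657) contains 0, so the difference is not significant.

not significant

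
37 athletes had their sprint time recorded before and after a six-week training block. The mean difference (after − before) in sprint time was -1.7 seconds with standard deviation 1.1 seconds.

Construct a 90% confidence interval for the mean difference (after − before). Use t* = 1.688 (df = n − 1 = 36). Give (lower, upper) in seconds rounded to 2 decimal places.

(-2.01, -1.39)

This is a matched-pairs design, so SE = s_d/√n = 1.1/√37 = 0.1808.
Margin = 1.688 × 0.1808 = 0.3052; the interval is -1.7 ± 0.3052 = (-2.01, -1.39).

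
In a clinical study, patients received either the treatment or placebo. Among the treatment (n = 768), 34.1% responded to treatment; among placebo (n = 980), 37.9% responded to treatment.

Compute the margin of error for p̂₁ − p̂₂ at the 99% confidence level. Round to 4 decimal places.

0.0595

Each SE is √(p̂(1−p̂)/n): √(0.3410·0.6590/768) = 0.01711 and √(0.3790·0.6210/980) = 0.01550.
SE(p̂₁ − p̂₂) = √(SE₁² + SE₂²) = √(0.0002927521 + 0.00024025) = 0.02309, since the two samples are independent.
At 99% confidence z* = 2.576; margin = 2.576 × 0.02309 = 0.05948.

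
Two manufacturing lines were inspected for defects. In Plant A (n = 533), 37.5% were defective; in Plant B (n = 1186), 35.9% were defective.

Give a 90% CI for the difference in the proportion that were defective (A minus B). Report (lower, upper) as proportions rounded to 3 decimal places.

(-0.025, 0.057)

SE₁ = √(p̂₁(1−p̂₁)/n₁) = √(0.3750·0.6250/533) = 0.02097; SE₂ = √(0.3590·0.6410/1186) = 0.01393.
Independent samples: SE of the difference = √(SE₁² + SE₂²) = √(0.0004397409 + 0.0001940449) = 0.02518.
z* for 90% confidence is 1.645, so the margin of error is 1.645 × 0.02518 = 0.04142.
Point estimate p̂₁ − p̂₂ = 0.3750 − 0.3590 = 0.0160.
0.0160 ± 0.04142 → (-0.025, 0.057).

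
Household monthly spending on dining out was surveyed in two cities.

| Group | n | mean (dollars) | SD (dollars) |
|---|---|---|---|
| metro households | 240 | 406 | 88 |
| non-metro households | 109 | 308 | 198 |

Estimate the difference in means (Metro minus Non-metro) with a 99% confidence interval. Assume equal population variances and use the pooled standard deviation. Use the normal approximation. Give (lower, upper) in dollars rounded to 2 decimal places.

(58.60, 137.40)

Pooled variance s_p² = [239·88² + 108·198²] / (240+109−2) = 17535.5850, so s_p = 132.4220.
SE_diff = s_p·√(1/n₁ + 1/n₂) = 132.4220·√(1/240 + 1/109) = 15.2952.
z* = 2.576; margin = 2.576 × 15.2952 = 39.4004.
Difference = 406 − 308 = 98.0000.
98.0000 ± 39.4004 → (58.60, 137.40).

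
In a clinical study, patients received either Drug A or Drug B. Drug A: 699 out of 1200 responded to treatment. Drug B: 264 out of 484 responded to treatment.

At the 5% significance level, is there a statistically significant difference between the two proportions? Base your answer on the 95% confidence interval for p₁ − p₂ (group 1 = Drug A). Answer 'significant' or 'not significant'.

First, p̂₁ = 699/1200 = 0.5825; p̂₂ = 264/484 = 0.5455.
The two standard errors are √(0.5825×0.4175/1200) = 0.01424 and √(0.5455×0.4545/484) = 0.02263.
Because the samples are independent, SE_diff = √(0.01424² + 0.02263²) = 0.02674.
Using z* = 1.960 for 95%, ME = 1.960 × 0.02674 = 0.05241.
p̂₁ − p̂₂ = 0.0370; interval 0.0370 ± 0.05241 gives (-0.01541, 0.08941).
The interval (-0.01541, 0.08941) contains 0, so the difference is not significant.

not significant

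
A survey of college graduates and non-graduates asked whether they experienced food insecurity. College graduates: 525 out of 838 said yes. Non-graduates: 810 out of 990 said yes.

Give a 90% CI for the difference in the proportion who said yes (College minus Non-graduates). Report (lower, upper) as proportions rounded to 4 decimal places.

p̂₁ = 525/838 = 0.6265 and p̂₂ = 810/990 = 0.8182.
SE₁ = √(p̂₁(1−p̂₁)/n₁) = √(0.6265·0.3735/838) = 0.01671; SE₂ = √(0.8182·0.1818/990) = 0.01226.
Independent samples: SE of the difference = √(SE₁² + SE₂²) = √(0.0002792241 + 0.0001503076) = 0.02073.
z* for 90% confidence is 1.645, so the margin of error is 1.645 × 0.02073 = 0.03410.
Point estimate p̂₁ − p̂₂ = 0.6265 − 0.8182 = -0.1917.
-0.1917 ± 0.03410 → (-0.2258, -0.1576).

(-0.2258, -0.1576)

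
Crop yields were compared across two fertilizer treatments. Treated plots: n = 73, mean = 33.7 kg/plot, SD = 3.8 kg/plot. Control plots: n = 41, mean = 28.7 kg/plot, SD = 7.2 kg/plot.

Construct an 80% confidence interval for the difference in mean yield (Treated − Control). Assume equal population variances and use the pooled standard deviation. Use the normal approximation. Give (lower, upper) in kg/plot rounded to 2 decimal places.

(3.68, 6.32)

s_p = √[((n₁−1)s₁² + (n₂−1)s₂²)/(n₁+n₂−2)] = √[(72·3.8² + 40·7.2²)/112] = 5.2723.
SE = 5.2723·√(1/73 + 1/41) = 1.0290.
With z* = 1.282, margin = 1.282 × 1.0290 = 1.3192.
x̄₁ − x̄₂ = 33.7 − 28.7 = 5.0000; interval 5.0000 ± 1.3192 = (3.68, 6.32).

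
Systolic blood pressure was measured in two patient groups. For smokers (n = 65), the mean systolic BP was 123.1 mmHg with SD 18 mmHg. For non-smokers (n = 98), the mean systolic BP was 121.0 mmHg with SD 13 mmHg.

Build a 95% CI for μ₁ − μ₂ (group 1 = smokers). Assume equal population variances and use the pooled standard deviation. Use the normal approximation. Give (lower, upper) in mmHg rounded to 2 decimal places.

(-2.66, 6.86)

Pooled variance s_p² = [64·18² + 97·13²] / (65+98−2) = 230.6149, so s_p = 15.1860.
SE_diff = s_p·√(1/n₁ + 1/n₂) = 15.1860·√(1/65 + 1/98) = 2.4292.
z* = 1.960; margin = 1.960 × 2.4292 = 4.7612.
Difference = 123.1 − 121.0 = 2.1000.
2.1000 ± 4.7612 → (-2.66, 6.86).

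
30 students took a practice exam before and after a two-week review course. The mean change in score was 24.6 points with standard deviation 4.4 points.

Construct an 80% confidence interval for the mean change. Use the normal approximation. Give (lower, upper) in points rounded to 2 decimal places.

This is a matched-pairs design, so SE = s_d/√n = 4.4/√30 = 0.8033.
Margin = 1.282 × 0.8033 = 1.0298; the interval is 24.6 ± 1.0298 = (23.57, 25.63).

(23.57, 25.63)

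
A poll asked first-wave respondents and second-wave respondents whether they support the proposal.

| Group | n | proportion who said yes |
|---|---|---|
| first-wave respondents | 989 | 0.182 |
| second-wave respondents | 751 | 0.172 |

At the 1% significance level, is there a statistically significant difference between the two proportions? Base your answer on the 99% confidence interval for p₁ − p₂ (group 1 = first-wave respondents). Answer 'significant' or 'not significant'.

not significant

Each SE is √(p̂(1−p̂)/n): √(0.1820·0.8180/989) = 0.01227 and √(0.1720·0.8280/751) = 0.01377.
SE(p̂₁ − p̂₂) = √(SE₁² + SE₂²) = √(0.0001505529 + 0.0001896129) = 0.01844, since the two samples are independent.
At 99% confidence z* = 2.576; margin = 2.576 × 0.01844 = 0.04750.
The difference is 0.1820 − 0.1720 = 0.0100, so the interval is 0.0100 ± 0.04750 = (-0.03750, 0.05750).
The interval (-0.03750, 0.05750) contains 0, so the difference is not significant.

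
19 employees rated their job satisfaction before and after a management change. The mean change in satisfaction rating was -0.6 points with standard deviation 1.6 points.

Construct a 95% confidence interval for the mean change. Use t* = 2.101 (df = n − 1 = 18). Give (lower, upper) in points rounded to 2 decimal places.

(-1.37, 0.17)

Paired design: SE = s_d/√n = 1.6/√19 = 0.3671.
t* = 2.101; margin of error = 2.101 × 0.3671 = 0.7713.
-0.6 ± 0.7713 → (-1.37, 0.17).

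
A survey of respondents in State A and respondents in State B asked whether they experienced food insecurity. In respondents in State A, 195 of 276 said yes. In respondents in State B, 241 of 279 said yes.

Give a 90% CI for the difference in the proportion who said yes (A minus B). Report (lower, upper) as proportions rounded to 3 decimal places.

First, p̂₁ = 195/276 = 0.7065; p̂₂ = 241/279 = 0.8638.
The two standard errors are √(0.7065×0.2935/276) = 0.02741 and √(0.8638×0.1362/279) = 0.02053.
Because the samples are independent, SE_diff = √(0.02741² + 0.02053²) = 0.03425.
Using z* = 1.645 for 90%, ME = 1.645 × 0.03425 = 0.05634.
p̂₁ − p̂₂ = -0.1573; interval -0.1573 ± 0.05634 gives (-0.214, -0.101).

(-0.214, -0.101)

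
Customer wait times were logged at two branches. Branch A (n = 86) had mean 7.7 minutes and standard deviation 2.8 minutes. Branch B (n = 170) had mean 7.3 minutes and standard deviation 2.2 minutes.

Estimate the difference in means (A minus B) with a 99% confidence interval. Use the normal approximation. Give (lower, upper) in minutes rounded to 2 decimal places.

(-0.49, 1.29)

Standard errors of each mean: 2.8/√86 = 0.3019 and 2.2/√170 = 0.1687.
SE(x̄₁ − x̄₂) = √(0.3019² + 0.1687²) = 0.3458 for independent samples with unequal variances.
With z* = 2.576, the margin is 2.576 × 0.3458 = 0.8908.
x̄₁ − x̄₂ = 7.7 − 7.3 = 0.4000; the interval is 0.4000 ± 0.8908 = (-0.49, 1.29).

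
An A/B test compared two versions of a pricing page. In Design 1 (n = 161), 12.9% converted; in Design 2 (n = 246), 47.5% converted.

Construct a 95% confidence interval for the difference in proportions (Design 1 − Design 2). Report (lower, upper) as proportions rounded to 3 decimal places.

(-0.427, -0.265)

SE₁ = √(p̂₁(1−p̂₁)/n₁) = √(0.1290·0.8710/161) = 0.02642; SE₂ = √(0.4750·0.5250/246) = 0.03184.
Independent samples: SE of the difference = √(SE₁² + SE₂²) = √(0.0006980164 + 0.0010137856) = 0.04137.
z* for 95% confidence is 1.960, so the margin of error is 1.960 × 0.04137 = 0.08109.
Point estimate p̂₁ − p̂₂ = 0.1290 − 0.4750 = -0.3460.
-0.3460 ± 0.08109 → (-0.427, -0.265).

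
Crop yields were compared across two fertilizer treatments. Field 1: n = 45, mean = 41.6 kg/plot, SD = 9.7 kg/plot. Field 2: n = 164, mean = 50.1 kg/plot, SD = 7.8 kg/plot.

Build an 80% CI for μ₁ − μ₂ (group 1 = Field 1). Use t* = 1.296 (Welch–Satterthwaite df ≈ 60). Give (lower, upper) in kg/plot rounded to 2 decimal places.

(-10.53, -6.47)

Per-group SEs: s₁/√n₁ = 9.7/√45 = 1.4460, s₂/√n₂ = 7.8/√164 = 0.6091.
Unpooled SE of the difference: √(2.090916 + 0.37100281) = 1.5691.
Margin of error = t* · SE = 1.296 × 1.5691 = 2.0336.
x̄₁ − x̄₂ = 41.6 − 50.1 = -8.5000.
CI: -8.5000 ± 2.0336 = (-10.53, -6.47).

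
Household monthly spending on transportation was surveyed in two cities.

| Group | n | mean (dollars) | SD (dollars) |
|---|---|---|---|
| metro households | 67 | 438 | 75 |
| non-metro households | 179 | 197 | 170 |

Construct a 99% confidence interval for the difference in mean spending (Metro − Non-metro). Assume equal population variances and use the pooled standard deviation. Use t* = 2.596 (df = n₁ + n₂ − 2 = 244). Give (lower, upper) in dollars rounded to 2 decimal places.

(185.10, 296.90)

Pooled variance s_p² = [66·75² + 178·170²] / (67+179−2) = 22604.3033, so s_p = 150.3473.
SE_diff = s_p·√(1/n₁ + 1/n₂) = 150.3473·√(1/67 + 1/179) = 21.5327.
t* = 2.596; margin = 2.596 × 21.5327 = 55.8989.
Difference = 438 − 197 = 241.0000.
241.0000 ± 55.8989 → (185.10, 296.90).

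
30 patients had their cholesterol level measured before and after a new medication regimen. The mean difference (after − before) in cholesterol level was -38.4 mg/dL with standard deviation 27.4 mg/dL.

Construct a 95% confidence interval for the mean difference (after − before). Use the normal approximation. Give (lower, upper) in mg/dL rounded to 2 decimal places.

Paired design: SE = s_d/√n = 27.4/√30 = 5.0025.
z* = 1.960; margin of error = 1.960 × 5.0025 = 9.8049.
-38.4 ± 9.8049 → (-48.20, -28.60).

(-48.20, -28.60)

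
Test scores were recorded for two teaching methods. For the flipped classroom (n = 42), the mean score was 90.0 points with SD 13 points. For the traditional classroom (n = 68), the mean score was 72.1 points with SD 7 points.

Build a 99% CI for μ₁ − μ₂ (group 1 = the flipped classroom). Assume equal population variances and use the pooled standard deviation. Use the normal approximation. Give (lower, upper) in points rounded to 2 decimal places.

(12.98, 22.82)

s_p = √[((n₁−1)s₁² + (n₂−1)s₂²)/(n₁+n₂−2)] = √[(41·13² + 67·7²)/108] = 9.7240.
SE = 9.7240·√(1/42 + 1/68) = 1.9084.
With z* = 2.576, margin = 2.576 × 1.9084 = 4.9160.
x̄₁ − x̄₂ = 90.0 − 72.1 = 17.9000; interval 17.9000 ± 4.9160 = (12.98, 22.82).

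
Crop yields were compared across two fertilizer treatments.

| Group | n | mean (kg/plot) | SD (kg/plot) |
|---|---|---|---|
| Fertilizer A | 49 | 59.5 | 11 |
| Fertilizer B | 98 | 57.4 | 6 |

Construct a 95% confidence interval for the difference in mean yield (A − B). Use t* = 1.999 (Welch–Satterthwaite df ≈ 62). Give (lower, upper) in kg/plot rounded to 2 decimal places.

SE₁ = s₁/√n₁ = 11/√49 = 1.5714; SE₂ = 6/√98 = 0.6061.
Independent samples, unequal variances: SE_diff = √(SE₁² + SE₂²) = √(2.46929796 + 0.36735721) = 1.6842.
t* = 1.999, so margin of error = 1.999 × 1.6842 = 3.3667.
Difference in means = 59.5 − 57.4 = 2.1000.
2.1000 ± 3.3667 → (-1.27, 5.47).

(-1.27, 5.47)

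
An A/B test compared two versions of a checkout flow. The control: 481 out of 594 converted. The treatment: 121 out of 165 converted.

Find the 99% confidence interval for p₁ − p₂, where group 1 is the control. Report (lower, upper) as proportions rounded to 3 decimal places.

(-0.021, 0.174)

First, p̂₁ = 481/594 = 0.8098; p̂₂ = 121/165 = 0.7333.
The two standard errors are √(0.8098×0.1902/594) = 0.01610 and √(0.7333×0.2667/165) = 0.03443.
Because the samples are independent, SE_diff = √(0.01610² + 0.03443²) = 0.03801.
Using z* = 2.576 for 99%, ME = 2.576 × 0.03801 = 0.09791.
p̂₁ − p̂₂ = 0.0765; interval 0.0765 ± 0.09791 gives (-0.021, 0.174).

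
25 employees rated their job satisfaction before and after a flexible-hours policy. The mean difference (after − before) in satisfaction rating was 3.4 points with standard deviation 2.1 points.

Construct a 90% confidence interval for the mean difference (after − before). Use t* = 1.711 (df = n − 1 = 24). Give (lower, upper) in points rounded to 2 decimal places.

Paired design: SE = s_d/√n = 2.1/√25 = 0.4200.
t* = 1.711; margin of error = 1.711 × 0.4200 = 0.7186.
3.4 ± 0.7186 → (2.68, 4.12).

(2.68, 4.12)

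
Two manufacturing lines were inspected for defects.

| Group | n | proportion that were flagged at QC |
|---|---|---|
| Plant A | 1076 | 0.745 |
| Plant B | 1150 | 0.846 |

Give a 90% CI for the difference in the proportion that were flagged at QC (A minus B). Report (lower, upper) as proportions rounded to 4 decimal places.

SE₁ = √(p̂₁(1−p̂₁)/n₁) = √(0.7450·0.2550/1076) = 0.01329; SE₂ = √(0.8460·0.1540/1150) = 0.01064.
Independent samples: SE of the difference = √(SE₁² + SE₂²) = √(0.0001766241 + 0.0001132096) = 0.01702.
z* for 90% confidence is 1.645, so the margin of error is 1.645 × 0.01702 = 0.02800.
Point estimate p̂₁ − p̂₂ = 0.7450 − 0.8460 = -0.1010.
-0.1010 ± 0.02800 → (-0.1290, -0.0730).

(-0.1290, -0.0730)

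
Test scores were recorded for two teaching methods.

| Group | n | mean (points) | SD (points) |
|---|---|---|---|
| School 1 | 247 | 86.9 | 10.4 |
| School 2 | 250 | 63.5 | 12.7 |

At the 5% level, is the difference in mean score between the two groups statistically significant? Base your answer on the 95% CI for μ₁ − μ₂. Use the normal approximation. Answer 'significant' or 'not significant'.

significant

Standard errors of each mean: 10.4/√247 = 0.6617 and 12.7/√250 = 0.8032.
SE(x̄₁ − x̄₂) = √(0.6617² + 0.8032²) = 1.0407 for independent samples with unequal variances.
With z* = 1.960, the margin is 1.960 × 1.0407 = 2.0398.
x̄₁ − x̄₂ = 86.9 − 63.5 = 23.4000; the interval is 23.4000 ± 2.0398 = (21.3602, 25.4398).
The interval (21.3602, 25.4398) does not contain 0, so the difference is significant.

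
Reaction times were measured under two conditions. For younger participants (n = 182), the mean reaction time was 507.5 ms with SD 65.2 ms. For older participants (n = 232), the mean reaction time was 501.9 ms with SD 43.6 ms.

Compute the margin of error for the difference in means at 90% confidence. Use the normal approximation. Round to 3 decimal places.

9.240

Per-group SEs: s₁/√n₁ = 65.2/√182 = 4.8329, s₂/√n₂ = 43.6/√232 = 2.8625.
Unpooled SE of the difference: √(23.35692241 + 8.19390625) = 5.6170.
Margin of error = z* · SE = 1.645 × 5.6170 = 9.2400.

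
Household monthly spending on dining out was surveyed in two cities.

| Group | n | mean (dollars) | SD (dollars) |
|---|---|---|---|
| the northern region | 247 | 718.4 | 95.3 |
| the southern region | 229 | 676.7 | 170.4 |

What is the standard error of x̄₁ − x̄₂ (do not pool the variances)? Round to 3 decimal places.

12.789

SE₁ = s₁/√n₁ = 95.3/√247 = 6.0638; SE₂ = 170.4/√229 = 11.2603.
Independent samples, unequal variances: SE_diff = √(SE₁² + SE₂²) = √(36.76967044 + 126.79435609) = 12.7892.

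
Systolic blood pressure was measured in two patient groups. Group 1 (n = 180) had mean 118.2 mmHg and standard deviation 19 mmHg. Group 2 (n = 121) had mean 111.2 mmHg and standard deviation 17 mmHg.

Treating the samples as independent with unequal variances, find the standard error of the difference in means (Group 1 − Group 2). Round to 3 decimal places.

2.096

Per-group SEs: s₁/√n₁ = 19/√180 = 1.4162, s₂/√n₂ = 17/√121 = 1.5455.
Unpooled SE of the difference: √(2.00562244 + 2.38857025) = 2.0962.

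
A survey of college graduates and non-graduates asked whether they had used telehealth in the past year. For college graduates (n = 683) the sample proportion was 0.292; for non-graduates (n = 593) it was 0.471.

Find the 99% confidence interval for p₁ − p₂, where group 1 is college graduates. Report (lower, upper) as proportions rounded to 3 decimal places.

SE₁ = √(p̂₁(1−p̂₁)/n₁) = √(0.2920·0.7080/683) = 0.01740; SE₂ = √(0.4710·0.5290/593) = 0.02050.
Independent samples: SE of the difference = √(SE₁² + SE₂²) = √(0.00030276 + 0.00042025) = 0.02689.
z* for 99% confidence is 2.576, so the margin of error is 2.576 × 0.02689 = 0.06927.
Point estimate p̂₁ − p̂₂ = 0.2920 − 0.4710 = -0.1790.
-0.1790 ± 0.06927 → (-0.248, -0.110).

(-0.248, -0.110)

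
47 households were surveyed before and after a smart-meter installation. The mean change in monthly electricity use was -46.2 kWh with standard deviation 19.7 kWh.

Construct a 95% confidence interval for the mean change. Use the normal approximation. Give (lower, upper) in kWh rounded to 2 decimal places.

(-51.83, -40.57)

This is a matched-pairs design, so SE = s_d/√n = 19.7/√47 = 2.8735.
Margin = 1.960 × 2.8735 = 5.6321; the interval is -46.2 ± 5.6321 = (-51.83, -40.57).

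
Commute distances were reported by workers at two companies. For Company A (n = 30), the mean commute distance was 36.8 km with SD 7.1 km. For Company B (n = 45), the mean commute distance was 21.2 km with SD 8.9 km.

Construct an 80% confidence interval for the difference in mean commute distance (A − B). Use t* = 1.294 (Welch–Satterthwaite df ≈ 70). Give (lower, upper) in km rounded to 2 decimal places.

SE₁ = s₁/√n₁ = 7.1/√30 = 1.2963; SE₂ = 8.9/√45 = 1.3267.
Independent samples, unequal variances: SE_diff = √(SE₁² + SE₂²) = √(1.68039369 + 1.76013289) = 1.8549.
t* = 1.294, so margin of error = 1.294 × 1.8549 = 2.4002.
Difference in means = 36.8 − 21.2 = 15.6000.
15.6000 ± 2.4002 → (13.20, 18.00).

(13.20, 18.00)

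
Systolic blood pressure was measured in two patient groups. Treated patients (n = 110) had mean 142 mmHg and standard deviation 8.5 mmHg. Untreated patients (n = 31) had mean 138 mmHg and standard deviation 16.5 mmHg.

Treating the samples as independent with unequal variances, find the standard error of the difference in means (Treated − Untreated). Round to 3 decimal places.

Per-group SEs: s₁/√n₁ = 8.5/√110 = 0.8104, s₂/√n₂ = 16.5/√31 = 2.9635.
Unpooled SE of the difference: √(0.65674816 + 8.78233225) = 3.0723.

3.072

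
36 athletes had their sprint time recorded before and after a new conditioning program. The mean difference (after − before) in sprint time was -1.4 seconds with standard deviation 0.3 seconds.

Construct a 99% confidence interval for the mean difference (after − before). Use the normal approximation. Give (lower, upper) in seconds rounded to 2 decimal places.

This is a matched-pairs design, so SE = s_d/√n = 0.3/√36 = 0.0500.
Margin = 2.576 × 0.0500 = 0.1288; the interval is -1.4 ± 0.1288 = (-1.53, -1.27).

(-1.53, -1.27)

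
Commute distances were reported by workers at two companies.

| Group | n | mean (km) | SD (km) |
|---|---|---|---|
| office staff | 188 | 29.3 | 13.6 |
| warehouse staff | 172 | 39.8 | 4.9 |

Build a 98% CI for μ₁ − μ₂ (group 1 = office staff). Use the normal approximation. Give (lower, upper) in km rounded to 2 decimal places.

SE₁ = s₁/√n₁ = 13.6/√188 = 0.9919; SE₂ = 4.9/√172 = 0.3736.
Independent samples, unequal variances: SE_diff = √(SE₁² + SE₂²) = √(0.98386561 + 0.13957696) = 1.0599.
z* = 2.326, so margin of error = 2.326 × 1.0599 = 2.4653.
Difference in means = 29.3 − 39.8 = -10.5000.
-10.5000 ± 2.4653 → (-12.97, -8.03).

(-12.97, -8.03)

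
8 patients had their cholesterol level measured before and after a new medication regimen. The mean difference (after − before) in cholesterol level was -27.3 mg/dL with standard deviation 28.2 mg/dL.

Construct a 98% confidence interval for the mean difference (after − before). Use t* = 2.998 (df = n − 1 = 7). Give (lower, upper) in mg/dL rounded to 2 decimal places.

(-57.19, 2.59)

This is a matched-pairs design, so SE = s_d/√n = 28.2/√8 = 9.9702.
Margin = 2.998 × 9.9702 = 29.8907; the interval is -27.3 ± 29.8907 = (-57.19, 2.59).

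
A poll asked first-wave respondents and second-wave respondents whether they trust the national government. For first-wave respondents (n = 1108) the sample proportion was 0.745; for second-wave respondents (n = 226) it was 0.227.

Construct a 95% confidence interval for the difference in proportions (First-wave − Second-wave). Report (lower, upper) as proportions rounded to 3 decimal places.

Each SE is √(p̂(1−p̂)/n): √(0.7450·0.2550/1108) = 0.01309 and √(0.2270·0.7730/226) = 0.02786.
SE(p̂₁ − p̂₂) = √(SE₁² + SE₂²) = √(0.0001713481 + 0.0007761796) = 0.03078, since the two samples are independent.
At 95% confidence z* = 1.960; margin = 1.960 × 0.03078 = 0.06033.
The difference is 0.7450 − 0.2270 = 0.5180, so the interval is 0.5180 ± 0.06033 = (0.458, 0.578).

(0.458, 0.578)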